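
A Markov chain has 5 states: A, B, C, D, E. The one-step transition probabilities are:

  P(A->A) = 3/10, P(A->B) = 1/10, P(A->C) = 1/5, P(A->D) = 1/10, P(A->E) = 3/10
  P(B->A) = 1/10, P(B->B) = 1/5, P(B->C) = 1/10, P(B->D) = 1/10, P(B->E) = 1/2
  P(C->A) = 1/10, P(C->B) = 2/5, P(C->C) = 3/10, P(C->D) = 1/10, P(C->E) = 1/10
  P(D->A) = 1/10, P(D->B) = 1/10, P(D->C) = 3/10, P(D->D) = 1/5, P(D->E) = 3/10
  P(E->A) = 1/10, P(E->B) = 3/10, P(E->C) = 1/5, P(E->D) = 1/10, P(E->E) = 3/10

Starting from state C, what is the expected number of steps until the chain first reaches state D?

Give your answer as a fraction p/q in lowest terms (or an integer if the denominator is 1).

Answer: 10

Derivation:
Let h_i = expected steps to first reach D from state i.
Boundary: h_D = 0.
First-step equations for the other states:
  h_A = 1 + 3/10*h_A + 1/10*h_B + 1/5*h_C + 1/10*h_D + 3/10*h_E
  h_B = 1 + 1/10*h_A + 1/5*h_B + 1/10*h_C + 1/10*h_D + 1/2*h_E
  h_C = 1 + 1/10*h_A + 2/5*h_B + 3/10*h_C + 1/10*h_D + 1/10*h_E
  h_E = 1 + 1/10*h_A + 3/10*h_B + 1/5*h_C + 1/10*h_D + 3/10*h_E

Substituting h_D = 0 and rearranging gives the linear system (I - Q) h = 1:
  [7/10, -1/10, -1/5, -3/10] . (h_A, h_B, h_C, h_E) = 1
  [-1/10, 4/5, -1/10, -1/2] . (h_A, h_B, h_C, h_E) = 1
  [-1/10, -2/5, 7/10, -1/10] . (h_A, h_B, h_C, h_E) = 1
  [-1/10, -3/10, -1/5, 7/10] . (h_A, h_B, h_C, h_E) = 1

Solving yields:
  h_A = 10
  h_B = 10
  h_C = 10
  h_E = 10

Starting state is C, so the expected hitting time is h_C = 10.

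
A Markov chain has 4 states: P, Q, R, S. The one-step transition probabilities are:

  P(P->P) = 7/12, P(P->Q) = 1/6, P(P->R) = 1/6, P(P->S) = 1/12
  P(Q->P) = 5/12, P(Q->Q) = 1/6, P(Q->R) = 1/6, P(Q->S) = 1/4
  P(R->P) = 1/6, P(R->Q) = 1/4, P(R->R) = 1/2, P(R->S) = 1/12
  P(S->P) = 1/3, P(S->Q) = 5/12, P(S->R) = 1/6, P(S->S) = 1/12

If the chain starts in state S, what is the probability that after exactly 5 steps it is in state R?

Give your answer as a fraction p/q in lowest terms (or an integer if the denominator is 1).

Computing P^5 by repeated multiplication:
P^1 =
  P: [7/12, 1/6, 1/6, 1/12]
  Q: [5/12, 1/6, 1/6, 1/4]
  R: [1/6, 1/4, 1/2, 1/12]
  S: [1/3, 5/12, 1/6, 1/12]
P^2 =
  P: [67/144, 29/144, 2/9, 1/9]
  Q: [61/144, 35/144, 2/9, 1/9]
  R: [5/16, 11/48, 1/3, 1/8]
  S: [61/144, 29/144, 2/9, 11/72]
P^3 =
  P: [371/864, 23/108, 13/54, 101/864]
  Q: [365/864, 23/108, 13/54, 107/864]
  R: [3/8, 65/288, 5/18, 35/288]
  S: [181/432, 193/864, 13/54, 101/864]
P^4 =
  P: [4337/10368, 2239/10368, 20/81, 77/648]
  Q: [4319/10368, 2257/10368, 20/81, 77/648]
  R: [1381/3456, 761/3456, 7/27, 209/1728]
  S: [4319/10368, 2239/10368, 20/81, 625/5184]
P^5 =
  P: [25801/62208, 1687/7776, 121/486, 7423/62208]
  Q: [25783/62208, 1687/7776, 121/486, 7441/62208]
  R: [2117/5184, 4531/20736, 41/162, 2489/20736]
  S: [12887/31104, 13523/62208, 121/486, 7423/62208]

(P^5)[S -> R] = 121/486

Answer: 121/486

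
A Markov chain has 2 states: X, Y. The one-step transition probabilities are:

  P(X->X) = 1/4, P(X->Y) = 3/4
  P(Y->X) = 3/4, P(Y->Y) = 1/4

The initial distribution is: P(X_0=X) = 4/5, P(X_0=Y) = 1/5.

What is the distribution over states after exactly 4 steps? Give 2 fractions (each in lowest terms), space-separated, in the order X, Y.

Propagating the distribution step by step (d_{t+1} = d_t * P):
d_0 = (X=4/5, Y=1/5)
  d_1[X] = 4/5*1/4 + 1/5*3/4 = 7/20
  d_1[Y] = 4/5*3/4 + 1/5*1/4 = 13/20
d_1 = (X=7/20, Y=13/20)
  d_2[X] = 7/20*1/4 + 13/20*3/4 = 23/40
  d_2[Y] = 7/20*3/4 + 13/20*1/4 = 17/40
d_2 = (X=23/40, Y=17/40)
  d_3[X] = 23/40*1/4 + 17/40*3/4 = 37/80
  d_3[Y] = 23/40*3/4 + 17/40*1/4 = 43/80
d_3 = (X=37/80, Y=43/80)
  d_4[X] = 37/80*1/4 + 43/80*3/4 = 83/160
  d_4[Y] = 37/80*3/4 + 43/80*1/4 = 77/160
d_4 = (X=83/160, Y=77/160)

Answer: 83/160 77/160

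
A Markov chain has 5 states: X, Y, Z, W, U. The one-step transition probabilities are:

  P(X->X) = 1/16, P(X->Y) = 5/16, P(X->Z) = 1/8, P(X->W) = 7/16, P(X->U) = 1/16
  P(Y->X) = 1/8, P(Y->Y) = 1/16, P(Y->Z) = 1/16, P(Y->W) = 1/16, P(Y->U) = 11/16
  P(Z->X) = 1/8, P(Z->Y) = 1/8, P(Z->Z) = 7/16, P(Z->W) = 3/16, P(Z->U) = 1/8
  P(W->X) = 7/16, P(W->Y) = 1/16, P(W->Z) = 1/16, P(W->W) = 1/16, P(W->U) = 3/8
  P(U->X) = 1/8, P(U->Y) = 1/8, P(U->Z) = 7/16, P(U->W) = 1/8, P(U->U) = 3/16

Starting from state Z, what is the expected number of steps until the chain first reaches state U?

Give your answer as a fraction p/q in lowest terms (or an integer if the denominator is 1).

Answer: 77728/18559

Derivation:
Let h_i = expected steps to first reach U from state i.
Boundary: h_U = 0.
First-step equations for the other states:
  h_X = 1 + 1/16*h_X + 5/16*h_Y + 1/8*h_Z + 7/16*h_W + 1/16*h_U
  h_Y = 1 + 1/8*h_X + 1/16*h_Y + 1/16*h_Z + 1/16*h_W + 11/16*h_U
  h_Z = 1 + 1/8*h_X + 1/8*h_Y + 7/16*h_Z + 3/16*h_W + 1/8*h_U
  h_W = 1 + 7/16*h_X + 1/16*h_Y + 1/16*h_Z + 1/16*h_W + 3/8*h_U

Substituting h_U = 0 and rearranging gives the linear system (I - Q) h = 1:
  [15/16, -5/16, -1/8, -7/16] . (h_X, h_Y, h_Z, h_W) = 1
  [-1/8, 15/16, -1/16, -1/16] . (h_X, h_Y, h_Z, h_W) = 1
  [-1/8, -1/8, 9/16, -3/16] . (h_X, h_Y, h_Z, h_W) = 1
  [-7/16, -1/16, -1/16, 15/16] . (h_X, h_Y, h_Z, h_W) = 1

Solving yields:
  h_X = 71424/18559
  h_Y = 38560/18559
  h_Z = 77728/18559
  h_W = 60880/18559

Starting state is Z, so the expected hitting time is h_Z = 77728/18559.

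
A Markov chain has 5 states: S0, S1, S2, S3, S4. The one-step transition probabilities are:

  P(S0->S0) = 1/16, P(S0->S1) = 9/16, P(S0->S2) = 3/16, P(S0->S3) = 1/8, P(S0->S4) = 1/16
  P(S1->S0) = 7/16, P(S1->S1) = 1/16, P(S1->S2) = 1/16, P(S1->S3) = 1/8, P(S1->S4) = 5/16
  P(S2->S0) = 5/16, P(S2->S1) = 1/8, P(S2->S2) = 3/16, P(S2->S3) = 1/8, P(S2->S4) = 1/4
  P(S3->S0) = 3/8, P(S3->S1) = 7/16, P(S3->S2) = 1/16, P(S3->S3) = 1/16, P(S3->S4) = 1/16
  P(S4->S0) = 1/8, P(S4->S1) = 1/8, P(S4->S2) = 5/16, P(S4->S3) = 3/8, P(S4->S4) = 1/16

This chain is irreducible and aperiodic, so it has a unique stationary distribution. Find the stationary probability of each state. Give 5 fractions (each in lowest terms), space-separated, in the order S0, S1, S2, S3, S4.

Answer: 27887/106862 28929/106862 8237/53431 8286/53431 500/3143

Derivation:
The stationary distribution satisfies pi = pi * P, i.e.:
  pi_S0 = 1/16*pi_S0 + 7/16*pi_S1 + 5/16*pi_S2 + 3/8*pi_S3 + 1/8*pi_S4
  pi_S1 = 9/16*pi_S0 + 1/16*pi_S1 + 1/8*pi_S2 + 7/16*pi_S3 + 1/8*pi_S4
  pi_S2 = 3/16*pi_S0 + 1/16*pi_S1 + 3/16*pi_S2 + 1/16*pi_S3 + 5/16*pi_S4
  pi_S3 = 1/8*pi_S0 + 1/8*pi_S1 + 1/8*pi_S2 + 1/16*pi_S3 + 3/8*pi_S4
  pi_S4 = 1/16*pi_S0 + 5/16*pi_S1 + 1/4*pi_S2 + 1/16*pi_S3 + 1/16*pi_S4
with normalization: pi_S0 + pi_S1 + pi_S2 + pi_S3 + pi_S4 = 1.

Using the first 4 balance equations plus normalization, the linear system A*pi = b is:
  [-15/16, 7/16, 5/16, 3/8, 1/8] . pi = 0
  [9/16, -15/16, 1/8, 7/16, 1/8] . pi = 0
  [3/16, 1/16, -13/16, 1/16, 5/16] . pi = 0
  [1/8, 1/8, 1/8, -15/16, 3/8] . pi = 0
  [1, 1, 1, 1, 1] . pi = 1

Solving yields:
  pi_S0 = 27887/106862
  pi_S1 = 28929/106862
  pi_S2 = 8237/53431
  pi_S3 = 8286/53431
  pi_S4 = 500/3143

Verification (pi * P):
  27887/106862*1/16 + 28929/106862*7/16 + 8237/53431*5/16 + 8286/53431*3/8 + 500/3143*1/8 = 27887/106862 = pi_S0  (ok)
  27887/106862*9/16 + 28929/106862*1/16 + 8237/53431*1/8 + 8286/53431*7/16 + 500/3143*1/8 = 28929/106862 = pi_S1  (ok)
  27887/106862*3/16 + 28929/106862*1/16 + 8237/53431*3/16 + 8286/53431*1/16 + 500/3143*5/16 = 8237/53431 = pi_S2  (ok)
  27887/106862*1/8 + 28929/106862*1/8 + 8237/53431*1/8 + 8286/53431*1/16 + 500/3143*3/8 = 8286/53431 = pi_S3  (ok)
  27887/106862*1/16 + 28929/106862*5/16 + 8237/53431*1/4 + 8286/53431*1/16 + 500/3143*1/16 = 500/3143 = pi_S4  (ok)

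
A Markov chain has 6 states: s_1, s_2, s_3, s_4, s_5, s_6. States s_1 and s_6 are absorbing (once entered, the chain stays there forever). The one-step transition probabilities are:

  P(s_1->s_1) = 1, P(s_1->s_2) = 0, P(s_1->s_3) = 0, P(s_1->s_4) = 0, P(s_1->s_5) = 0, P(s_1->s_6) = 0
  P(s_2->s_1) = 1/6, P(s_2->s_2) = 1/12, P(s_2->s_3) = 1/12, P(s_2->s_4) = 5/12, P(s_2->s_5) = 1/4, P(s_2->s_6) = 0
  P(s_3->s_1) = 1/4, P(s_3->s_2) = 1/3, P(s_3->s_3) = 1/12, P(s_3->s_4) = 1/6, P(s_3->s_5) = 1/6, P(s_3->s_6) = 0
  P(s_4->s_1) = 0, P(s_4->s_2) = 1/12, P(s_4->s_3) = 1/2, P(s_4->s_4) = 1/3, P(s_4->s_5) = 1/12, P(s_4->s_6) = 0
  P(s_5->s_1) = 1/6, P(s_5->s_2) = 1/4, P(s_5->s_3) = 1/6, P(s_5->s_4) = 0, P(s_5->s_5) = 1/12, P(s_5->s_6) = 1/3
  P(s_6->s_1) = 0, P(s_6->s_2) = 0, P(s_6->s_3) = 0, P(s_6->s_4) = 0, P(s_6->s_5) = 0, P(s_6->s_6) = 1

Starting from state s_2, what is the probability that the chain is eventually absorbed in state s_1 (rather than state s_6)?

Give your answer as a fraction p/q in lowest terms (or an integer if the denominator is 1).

Answer: 1875/2597

Derivation:
Let a_i = P(absorbed in s_1 | start in state i).
Boundary conditions: a_s_1 = 1, a_s_6 = 0.
For each transient state i, a_i = sum_j P(i->j) * a_j:
  a_s_2 = 1/6*a_s_1 + 1/12*a_s_2 + 1/12*a_s_3 + 5/12*a_s_4 + 1/4*a_s_5 + 0*a_s_6
  a_s_3 = 1/4*a_s_1 + 1/3*a_s_2 + 1/12*a_s_3 + 1/6*a_s_4 + 1/6*a_s_5 + 0*a_s_6
  a_s_4 = 0*a_s_1 + 1/12*a_s_2 + 1/2*a_s_3 + 1/3*a_s_4 + 1/12*a_s_5 + 0*a_s_6
  a_s_5 = 1/6*a_s_1 + 1/4*a_s_2 + 1/6*a_s_3 + 0*a_s_4 + 1/12*a_s_5 + 1/3*a_s_6

Substituting a_s_1 = 1 and a_s_6 = 0, rearrange to (I - Q) a = r where r[i] = P(i -> s_1):
  [11/12, -1/12, -5/12, -1/4] . (a_s_2, a_s_3, a_s_4, a_s_5) = 1/6
  [-1/3, 11/12, -1/6, -1/6] . (a_s_2, a_s_3, a_s_4, a_s_5) = 1/4
  [-1/12, -1/2, 2/3, -1/12] . (a_s_2, a_s_3, a_s_4, a_s_5) = 0
  [-1/4, -1/6, 0, 11/12] . (a_s_2, a_s_3, a_s_4, a_s_5) = 1/6

Solving yields:
  a_s_2 = 1875/2597
  a_s_3 = 1977/2597
  a_s_4 = 1885/2597
  a_s_5 = 1343/2597

Starting state is s_2, so the absorption probability is a_s_2 = 1875/2597.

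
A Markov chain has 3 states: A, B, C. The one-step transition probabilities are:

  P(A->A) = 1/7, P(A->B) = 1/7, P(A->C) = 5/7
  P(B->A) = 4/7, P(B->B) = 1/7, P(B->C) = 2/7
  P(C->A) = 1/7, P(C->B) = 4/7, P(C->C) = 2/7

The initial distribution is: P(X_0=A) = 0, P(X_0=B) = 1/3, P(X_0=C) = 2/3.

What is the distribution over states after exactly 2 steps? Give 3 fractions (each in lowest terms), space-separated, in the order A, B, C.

Answer: 16/49 13/49 20/49

Derivation:
Propagating the distribution step by step (d_{t+1} = d_t * P):
d_0 = (A=0, B=1/3, C=2/3)
  d_1[A] = 0*1/7 + 1/3*4/7 + 2/3*1/7 = 2/7
  d_1[B] = 0*1/7 + 1/3*1/7 + 2/3*4/7 = 3/7
  d_1[C] = 0*5/7 + 1/3*2/7 + 2/3*2/7 = 2/7
d_1 = (A=2/7, B=3/7, C=2/7)
  d_2[A] = 2/7*1/7 + 3/7*4/7 + 2/7*1/7 = 16/49
  d_2[B] = 2/7*1/7 + 3/7*1/7 + 2/7*4/7 = 13/49
  d_2[C] = 2/7*5/7 + 3/7*2/7 + 2/7*2/7 = 20/49
d_2 = (A=16/49, B=13/49, C=20/49)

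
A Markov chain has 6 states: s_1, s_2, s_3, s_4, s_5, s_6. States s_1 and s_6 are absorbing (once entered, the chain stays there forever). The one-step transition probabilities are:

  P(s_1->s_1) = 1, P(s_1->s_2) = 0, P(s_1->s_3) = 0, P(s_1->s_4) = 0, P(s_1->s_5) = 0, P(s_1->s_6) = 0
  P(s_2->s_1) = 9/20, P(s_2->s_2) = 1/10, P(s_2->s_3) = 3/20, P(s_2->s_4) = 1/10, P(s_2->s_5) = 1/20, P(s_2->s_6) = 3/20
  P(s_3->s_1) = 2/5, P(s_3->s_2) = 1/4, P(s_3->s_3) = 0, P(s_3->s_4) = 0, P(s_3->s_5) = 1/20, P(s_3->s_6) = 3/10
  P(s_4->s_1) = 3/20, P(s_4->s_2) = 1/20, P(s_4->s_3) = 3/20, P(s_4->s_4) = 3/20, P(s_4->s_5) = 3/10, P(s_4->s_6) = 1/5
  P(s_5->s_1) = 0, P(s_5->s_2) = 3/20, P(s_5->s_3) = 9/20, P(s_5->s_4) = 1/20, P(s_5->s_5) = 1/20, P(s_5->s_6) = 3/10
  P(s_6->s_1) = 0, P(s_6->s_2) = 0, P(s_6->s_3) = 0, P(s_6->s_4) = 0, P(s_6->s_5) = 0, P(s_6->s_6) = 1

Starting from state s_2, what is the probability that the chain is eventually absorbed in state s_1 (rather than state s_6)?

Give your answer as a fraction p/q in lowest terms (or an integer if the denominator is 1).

Let a_i = P(absorbed in s_1 | start in state i).
Boundary conditions: a_s_1 = 1, a_s_6 = 0.
For each transient state i, a_i = sum_j P(i->j) * a_j:
  a_s_2 = 9/20*a_s_1 + 1/10*a_s_2 + 3/20*a_s_3 + 1/10*a_s_4 + 1/20*a_s_5 + 3/20*a_s_6
  a_s_3 = 2/5*a_s_1 + 1/4*a_s_2 + 0*a_s_3 + 0*a_s_4 + 1/20*a_s_5 + 3/10*a_s_6
  a_s_4 = 3/20*a_s_1 + 1/20*a_s_2 + 3/20*a_s_3 + 3/20*a_s_4 + 3/10*a_s_5 + 1/5*a_s_6
  a_s_5 = 0*a_s_1 + 3/20*a_s_2 + 9/20*a_s_3 + 1/20*a_s_4 + 1/20*a_s_5 + 3/10*a_s_6

Substituting a_s_1 = 1 and a_s_6 = 0, rearrange to (I - Q) a = r where r[i] = P(i -> s_1):
  [9/10, -3/20, -1/10, -1/20] . (a_s_2, a_s_3, a_s_4, a_s_5) = 9/20
  [-1/4, 1, 0, -1/20] . (a_s_2, a_s_3, a_s_4, a_s_5) = 2/5
  [-1/20, -3/20, 17/20, -3/10] . (a_s_2, a_s_3, a_s_4, a_s_5) = 3/20
  [-3/20, -9/20, -1/20, 19/20] . (a_s_2, a_s_3, a_s_4, a_s_5) = 0

Solving yields:
  a_s_2 = 22861/33997
  a_s_3 = 20010/33997
  a_s_4 = 15788/33997
  a_s_5 = 13919/33997

Starting state is s_2, so the absorption probability is a_s_2 = 22861/33997.

Answer: 22861/33997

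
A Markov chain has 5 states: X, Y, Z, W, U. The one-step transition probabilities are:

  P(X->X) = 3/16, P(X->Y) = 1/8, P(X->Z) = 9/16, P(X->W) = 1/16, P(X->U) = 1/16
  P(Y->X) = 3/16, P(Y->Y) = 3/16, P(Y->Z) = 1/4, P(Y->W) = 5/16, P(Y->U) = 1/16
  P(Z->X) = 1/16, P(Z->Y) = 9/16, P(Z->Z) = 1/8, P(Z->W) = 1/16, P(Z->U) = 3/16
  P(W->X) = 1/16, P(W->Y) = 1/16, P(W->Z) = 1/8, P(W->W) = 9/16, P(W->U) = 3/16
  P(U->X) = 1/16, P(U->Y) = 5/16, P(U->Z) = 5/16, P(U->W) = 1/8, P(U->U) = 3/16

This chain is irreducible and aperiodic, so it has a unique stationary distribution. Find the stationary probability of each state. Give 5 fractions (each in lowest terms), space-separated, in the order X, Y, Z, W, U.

The stationary distribution satisfies pi = pi * P, i.e.:
  pi_X = 3/16*pi_X + 3/16*pi_Y + 1/16*pi_Z + 1/16*pi_W + 1/16*pi_U
  pi_Y = 1/8*pi_X + 3/16*pi_Y + 9/16*pi_Z + 1/16*pi_W + 5/16*pi_U
  pi_Z = 9/16*pi_X + 1/4*pi_Y + 1/8*pi_Z + 1/8*pi_W + 5/16*pi_U
  pi_W = 1/16*pi_X + 5/16*pi_Y + 1/16*pi_Z + 9/16*pi_W + 1/8*pi_U
  pi_U = 1/16*pi_X + 1/16*pi_Y + 3/16*pi_Z + 3/16*pi_W + 3/16*pi_U
with normalization: pi_X + pi_Y + pi_Z + pi_W + pi_U = 1.

Using the first 4 balance equations plus normalization, the linear system A*pi = b is:
  [-13/16, 3/16, 1/16, 1/16, 1/16] . pi = 0
  [1/8, -13/16, 9/16, 1/16, 5/16] . pi = 0
  [9/16, 1/4, -7/8, 1/8, 5/16] . pi = 0
  [1/16, 5/16, 1/16, -7/16, 1/8] . pi = 0
  [1, 1, 1, 1, 1] . pi = 1

Solving yields:
  pi_X = 79/736
  pi_Y = 185/736
  pi_Z = 1355/5888
  pi_W = 1581/5888
  pi_U = 105/736

Verification (pi * P):
  79/736*3/16 + 185/736*3/16 + 1355/5888*1/16 + 1581/5888*1/16 + 105/736*1/16 = 79/736 = pi_X  (ok)
  79/736*1/8 + 185/736*3/16 + 1355/5888*9/16 + 1581/5888*1/16 + 105/736*5/16 = 185/736 = pi_Y  (ok)
  79/736*9/16 + 185/736*1/4 + 1355/5888*1/8 + 1581/5888*1/8 + 105/736*5/16 = 1355/5888 = pi_Z  (ok)
  79/736*1/16 + 185/736*5/16 + 1355/5888*1/16 + 1581/5888*9/16 + 105/736*1/8 = 1581/5888 = pi_W  (ok)
  79/736*1/16 + 185/736*1/16 + 1355/5888*3/16 + 1581/5888*3/16 + 105/736*3/16 = 105/736 = pi_U  (ok)

Answer: 79/736 185/736 1355/5888 1581/5888 105/736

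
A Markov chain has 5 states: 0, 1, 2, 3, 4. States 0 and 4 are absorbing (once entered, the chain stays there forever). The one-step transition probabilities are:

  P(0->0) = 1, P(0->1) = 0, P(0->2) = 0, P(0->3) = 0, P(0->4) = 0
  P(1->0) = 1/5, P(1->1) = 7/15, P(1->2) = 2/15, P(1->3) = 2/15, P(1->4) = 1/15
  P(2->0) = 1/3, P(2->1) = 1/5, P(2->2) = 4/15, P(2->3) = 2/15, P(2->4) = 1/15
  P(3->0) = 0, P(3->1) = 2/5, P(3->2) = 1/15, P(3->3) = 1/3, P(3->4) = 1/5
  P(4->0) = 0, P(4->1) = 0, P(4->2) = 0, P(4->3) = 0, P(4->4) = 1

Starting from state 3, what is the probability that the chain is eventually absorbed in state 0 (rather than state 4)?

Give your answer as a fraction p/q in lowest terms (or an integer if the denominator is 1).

Let a_i = P(absorbed in 0 | start in state i).
Boundary conditions: a_0 = 1, a_4 = 0.
For each transient state i, a_i = sum_j P(i->j) * a_j:
  a_1 = 1/5*a_0 + 7/15*a_1 + 2/15*a_2 + 2/15*a_3 + 1/15*a_4
  a_2 = 1/3*a_0 + 1/5*a_1 + 4/15*a_2 + 2/15*a_3 + 1/15*a_4
  a_3 = 0*a_0 + 2/5*a_1 + 1/15*a_2 + 1/3*a_3 + 1/5*a_4

Substituting a_0 = 1 and a_4 = 0, rearrange to (I - Q) a = r where r[i] = P(i -> 0):
  [8/15, -2/15, -2/15] . (a_1, a_2, a_3) = 1/5
  [-1/5, 11/15, -2/15] . (a_1, a_2, a_3) = 1/3
  [-2/5, -1/15, 2/3] . (a_1, a_2, a_3) = 0

Solving yields:
  a_1 = 217/321
  a_2 = 233/321
  a_3 = 307/642

Starting state is 3, so the absorption probability is a_3 = 307/642.

Answer: 307/642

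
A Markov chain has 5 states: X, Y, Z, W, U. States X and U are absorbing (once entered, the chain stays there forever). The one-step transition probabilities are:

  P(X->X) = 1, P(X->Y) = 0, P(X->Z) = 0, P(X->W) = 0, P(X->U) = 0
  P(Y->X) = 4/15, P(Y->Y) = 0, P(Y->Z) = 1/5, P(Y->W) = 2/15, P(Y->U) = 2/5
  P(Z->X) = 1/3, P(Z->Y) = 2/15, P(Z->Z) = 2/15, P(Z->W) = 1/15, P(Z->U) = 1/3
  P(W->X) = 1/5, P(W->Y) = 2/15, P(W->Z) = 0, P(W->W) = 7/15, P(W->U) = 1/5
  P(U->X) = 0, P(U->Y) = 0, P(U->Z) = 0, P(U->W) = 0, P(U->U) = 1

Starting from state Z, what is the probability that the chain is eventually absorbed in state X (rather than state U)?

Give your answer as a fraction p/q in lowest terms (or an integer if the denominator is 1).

Answer: 709/1454

Derivation:
Let a_i = P(absorbed in X | start in state i).
Boundary conditions: a_X = 1, a_U = 0.
For each transient state i, a_i = sum_j P(i->j) * a_j:
  a_Y = 4/15*a_X + 0*a_Y + 1/5*a_Z + 2/15*a_W + 2/5*a_U
  a_Z = 1/3*a_X + 2/15*a_Y + 2/15*a_Z + 1/15*a_W + 1/3*a_U
  a_W = 1/5*a_X + 2/15*a_Y + 0*a_Z + 7/15*a_W + 1/5*a_U

Substituting a_X = 1 and a_U = 0, rearrange to (I - Q) a = r where r[i] = P(i -> X):
  [1, -1/5, -2/15] . (a_Y, a_Z, a_W) = 4/15
  [-2/15, 13/15, -1/15] . (a_Y, a_Z, a_W) = 1/3
  [-2/15, 0, 8/15] . (a_Y, a_Z, a_W) = 1/5

Solving yields:
  a_Y = 623/1454
  a_Z = 709/1454
  a_W = 701/1454

Starting state is Z, so the absorption probability is a_Z = 709/1454.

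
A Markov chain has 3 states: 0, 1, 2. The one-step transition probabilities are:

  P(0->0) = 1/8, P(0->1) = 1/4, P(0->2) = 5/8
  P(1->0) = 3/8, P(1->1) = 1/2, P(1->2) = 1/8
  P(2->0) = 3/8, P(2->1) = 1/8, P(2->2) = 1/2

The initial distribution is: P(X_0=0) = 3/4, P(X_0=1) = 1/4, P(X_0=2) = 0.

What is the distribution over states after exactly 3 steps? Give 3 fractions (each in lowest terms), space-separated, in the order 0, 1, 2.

Propagating the distribution step by step (d_{t+1} = d_t * P):
d_0 = (0=3/4, 1=1/4, 2=0)
  d_1[0] = 3/4*1/8 + 1/4*3/8 + 0*3/8 = 3/16
  d_1[1] = 3/4*1/4 + 1/4*1/2 + 0*1/8 = 5/16
  d_1[2] = 3/4*5/8 + 1/4*1/8 + 0*1/2 = 1/2
d_1 = (0=3/16, 1=5/16, 2=1/2)
  d_2[0] = 3/16*1/8 + 5/16*3/8 + 1/2*3/8 = 21/64
  d_2[1] = 3/16*1/4 + 5/16*1/2 + 1/2*1/8 = 17/64
  d_2[2] = 3/16*5/8 + 5/16*1/8 + 1/2*1/2 = 13/32
d_2 = (0=21/64, 1=17/64, 2=13/32)
  d_3[0] = 21/64*1/8 + 17/64*3/8 + 13/32*3/8 = 75/256
  d_3[1] = 21/64*1/4 + 17/64*1/2 + 13/32*1/8 = 17/64
  d_3[2] = 21/64*5/8 + 17/64*1/8 + 13/32*1/2 = 113/256
d_3 = (0=75/256, 1=17/64, 2=113/256)

Answer: 75/256 17/64 113/256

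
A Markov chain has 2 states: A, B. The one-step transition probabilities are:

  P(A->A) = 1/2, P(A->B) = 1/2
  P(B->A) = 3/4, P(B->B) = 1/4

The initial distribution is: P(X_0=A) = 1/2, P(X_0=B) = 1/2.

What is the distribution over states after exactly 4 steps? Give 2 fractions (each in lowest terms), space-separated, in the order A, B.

Answer: 307/512 205/512

Derivation:
Propagating the distribution step by step (d_{t+1} = d_t * P):
d_0 = (A=1/2, B=1/2)
  d_1[A] = 1/2*1/2 + 1/2*3/4 = 5/8
  d_1[B] = 1/2*1/2 + 1/2*1/4 = 3/8
d_1 = (A=5/8, B=3/8)
  d_2[A] = 5/8*1/2 + 3/8*3/4 = 19/32
  d_2[B] = 5/8*1/2 + 3/8*1/4 = 13/32
d_2 = (A=19/32, B=13/32)
  d_3[A] = 19/32*1/2 + 13/32*3/4 = 77/128
  d_3[B] = 19/32*1/2 + 13/32*1/4 = 51/128
d_3 = (A=77/128, B=51/128)
  d_4[A] = 77/128*1/2 + 51/128*3/4 = 307/512
  d_4[B] = 77/128*1/2 + 51/128*1/4 = 205/512
d_4 = (A=307/512, B=205/512)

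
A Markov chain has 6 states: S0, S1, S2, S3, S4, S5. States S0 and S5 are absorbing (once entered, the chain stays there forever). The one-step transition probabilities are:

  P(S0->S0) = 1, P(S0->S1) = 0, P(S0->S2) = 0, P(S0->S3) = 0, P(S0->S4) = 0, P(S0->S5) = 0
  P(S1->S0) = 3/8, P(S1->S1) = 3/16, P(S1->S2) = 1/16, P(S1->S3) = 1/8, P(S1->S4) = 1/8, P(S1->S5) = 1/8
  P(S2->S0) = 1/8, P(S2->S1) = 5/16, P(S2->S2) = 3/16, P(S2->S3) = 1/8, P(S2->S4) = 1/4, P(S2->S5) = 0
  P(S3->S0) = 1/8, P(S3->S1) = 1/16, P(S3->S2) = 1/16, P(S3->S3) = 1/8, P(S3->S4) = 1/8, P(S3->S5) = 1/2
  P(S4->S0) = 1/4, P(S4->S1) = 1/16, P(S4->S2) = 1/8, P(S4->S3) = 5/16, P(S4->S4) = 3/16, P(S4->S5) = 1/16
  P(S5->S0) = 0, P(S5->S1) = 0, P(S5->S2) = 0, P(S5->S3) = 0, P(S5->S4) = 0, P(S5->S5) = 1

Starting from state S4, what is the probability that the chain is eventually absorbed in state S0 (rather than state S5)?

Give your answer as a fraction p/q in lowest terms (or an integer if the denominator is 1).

Answer: 3536/6141

Derivation:
Let a_i = P(absorbed in S0 | start in state i).
Boundary conditions: a_S0 = 1, a_S5 = 0.
For each transient state i, a_i = sum_j P(i->j) * a_j:
  a_S1 = 3/8*a_S0 + 3/16*a_S1 + 1/16*a_S2 + 1/8*a_S3 + 1/8*a_S4 + 1/8*a_S5
  a_S2 = 1/8*a_S0 + 5/16*a_S1 + 3/16*a_S2 + 1/8*a_S3 + 1/4*a_S4 + 0*a_S5
  a_S3 = 1/8*a_S0 + 1/16*a_S1 + 1/16*a_S2 + 1/8*a_S3 + 1/8*a_S4 + 1/2*a_S5
  a_S4 = 1/4*a_S0 + 1/16*a_S1 + 1/8*a_S2 + 5/16*a_S3 + 3/16*a_S4 + 1/16*a_S5

Substituting a_S0 = 1 and a_S5 = 0, rearrange to (I - Q) a = r where r[i] = P(i -> S0):
  [13/16, -1/16, -1/8, -1/8] . (a_S1, a_S2, a_S3, a_S4) = 3/8
  [-5/16, 13/16, -1/8, -1/4] . (a_S1, a_S2, a_S3, a_S4) = 1/8
  [-1/16, -1/16, 7/8, -1/8] . (a_S1, a_S2, a_S3, a_S4) = 1/8
  [-1/16, -1/8, -5/16, 13/16] . (a_S1, a_S2, a_S3, a_S4) = 1/4

Solving yields:
  a_S1 = 3974/6141
  a_S2 = 3860/6141
  a_S3 = 1942/6141
  a_S4 = 3536/6141

Starting state is S4, so the absorption probability is a_S4 = 3536/6141.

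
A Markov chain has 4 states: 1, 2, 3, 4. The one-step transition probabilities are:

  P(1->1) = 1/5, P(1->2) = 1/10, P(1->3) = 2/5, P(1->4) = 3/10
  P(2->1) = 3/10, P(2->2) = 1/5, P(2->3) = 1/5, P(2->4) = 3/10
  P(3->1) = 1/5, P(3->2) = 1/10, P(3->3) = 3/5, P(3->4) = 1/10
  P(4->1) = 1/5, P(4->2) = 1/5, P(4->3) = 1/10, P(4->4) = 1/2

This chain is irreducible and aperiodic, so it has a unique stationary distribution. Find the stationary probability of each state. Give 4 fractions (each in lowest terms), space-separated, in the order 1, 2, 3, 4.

The stationary distribution satisfies pi = pi * P, i.e.:
  pi_1 = 1/5*pi_1 + 3/10*pi_2 + 1/5*pi_3 + 1/5*pi_4
  pi_2 = 1/10*pi_1 + 1/5*pi_2 + 1/10*pi_3 + 1/5*pi_4
  pi_3 = 2/5*pi_1 + 1/5*pi_2 + 3/5*pi_3 + 1/10*pi_4
  pi_4 = 3/10*pi_1 + 3/10*pi_2 + 1/10*pi_3 + 1/2*pi_4
with normalization: pi_1 + pi_2 + pi_3 + pi_4 = 1.

Using the first 3 balance equations plus normalization, the linear system A*pi = b is:
  [-4/5, 3/10, 1/5, 1/5] . pi = 0
  [1/10, -4/5, 1/10, 1/5] . pi = 0
  [2/5, 1/5, -2/5, 1/10] . pi = 0
  [1, 1, 1, 1] . pi = 1

Solving yields:
  pi_1 = 3/14
  pi_2 = 1/7
  pi_3 = 5/14
  pi_4 = 2/7

Verification (pi * P):
  3/14*1/5 + 1/7*3/10 + 5/14*1/5 + 2/7*1/5 = 3/14 = pi_1  (ok)
  3/14*1/10 + 1/7*1/5 + 5/14*1/10 + 2/7*1/5 = 1/7 = pi_2  (ok)
  3/14*2/5 + 1/7*1/5 + 5/14*3/5 + 2/7*1/10 = 5/14 = pi_3  (ok)
  3/14*3/10 + 1/7*3/10 + 5/14*1/10 + 2/7*1/2 = 2/7 = pi_4  (ok)

Answer: 3/14 1/7 5/14 2/7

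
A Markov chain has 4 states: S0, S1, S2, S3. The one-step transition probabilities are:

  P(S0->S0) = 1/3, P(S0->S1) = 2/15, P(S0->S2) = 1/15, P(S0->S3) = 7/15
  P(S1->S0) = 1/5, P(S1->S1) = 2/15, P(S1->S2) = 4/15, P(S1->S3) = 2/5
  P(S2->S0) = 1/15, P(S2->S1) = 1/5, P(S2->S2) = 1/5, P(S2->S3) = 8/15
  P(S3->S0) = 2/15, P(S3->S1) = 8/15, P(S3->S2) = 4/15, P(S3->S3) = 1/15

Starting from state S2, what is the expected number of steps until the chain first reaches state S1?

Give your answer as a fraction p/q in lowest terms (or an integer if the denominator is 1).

Answer: 45/14

Derivation:
Let h_i = expected steps to first reach S1 from state i.
Boundary: h_S1 = 0.
First-step equations for the other states:
  h_S0 = 1 + 1/3*h_S0 + 2/15*h_S1 + 1/15*h_S2 + 7/15*h_S3
  h_S2 = 1 + 1/15*h_S0 + 1/5*h_S1 + 1/5*h_S2 + 8/15*h_S3
  h_S3 = 1 + 2/15*h_S0 + 8/15*h_S1 + 4/15*h_S2 + 1/15*h_S3

Substituting h_S1 = 0 and rearranging gives the linear system (I - Q) h = 1:
  [2/3, -1/15, -7/15] . (h_S0, h_S2, h_S3) = 1
  [-1/15, 4/5, -8/15] . (h_S0, h_S2, h_S3) = 1
  [-2/15, -4/15, 14/15] . (h_S0, h_S2, h_S3) = 1

Solving yields:
  h_S0 = 25/7
  h_S2 = 45/14
  h_S3 = 5/2

Starting state is S2, so the expected hitting time is h_S2 = 45/14.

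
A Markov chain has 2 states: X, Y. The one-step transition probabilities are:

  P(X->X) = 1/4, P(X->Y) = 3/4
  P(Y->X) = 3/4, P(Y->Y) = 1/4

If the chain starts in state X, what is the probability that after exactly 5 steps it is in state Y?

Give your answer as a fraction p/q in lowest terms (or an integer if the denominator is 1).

Computing P^5 by repeated multiplication:
P^1 =
  X: [1/4, 3/4]
  Y: [3/4, 1/4]
P^2 =
  X: [5/8, 3/8]
  Y: [3/8, 5/8]
P^3 =
  X: [7/16, 9/16]
  Y: [9/16, 7/16]
P^4 =
  X: [17/32, 15/32]
  Y: [15/32, 17/32]
P^5 =
  X: [31/64, 33/64]
  Y: [33/64, 31/64]

(P^5)[X -> Y] = 33/64

Answer: 33/64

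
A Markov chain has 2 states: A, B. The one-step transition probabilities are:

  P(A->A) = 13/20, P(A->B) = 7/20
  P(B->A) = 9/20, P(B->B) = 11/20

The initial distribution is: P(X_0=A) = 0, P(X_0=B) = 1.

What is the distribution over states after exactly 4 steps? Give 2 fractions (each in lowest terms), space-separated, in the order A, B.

Answer: 351/625 274/625

Derivation:
Propagating the distribution step by step (d_{t+1} = d_t * P):
d_0 = (A=0, B=1)
  d_1[A] = 0*13/20 + 1*9/20 = 9/20
  d_1[B] = 0*7/20 + 1*11/20 = 11/20
d_1 = (A=9/20, B=11/20)
  d_2[A] = 9/20*13/20 + 11/20*9/20 = 27/50
  d_2[B] = 9/20*7/20 + 11/20*11/20 = 23/50
d_2 = (A=27/50, B=23/50)
  d_3[A] = 27/50*13/20 + 23/50*9/20 = 279/500
  d_3[B] = 27/50*7/20 + 23/50*11/20 = 221/500
d_3 = (A=279/500, B=221/500)
  d_4[A] = 279/500*13/20 + 221/500*9/20 = 351/625
  d_4[B] = 279/500*7/20 + 221/500*11/20 = 274/625
d_4 = (A=351/625, B=274/625)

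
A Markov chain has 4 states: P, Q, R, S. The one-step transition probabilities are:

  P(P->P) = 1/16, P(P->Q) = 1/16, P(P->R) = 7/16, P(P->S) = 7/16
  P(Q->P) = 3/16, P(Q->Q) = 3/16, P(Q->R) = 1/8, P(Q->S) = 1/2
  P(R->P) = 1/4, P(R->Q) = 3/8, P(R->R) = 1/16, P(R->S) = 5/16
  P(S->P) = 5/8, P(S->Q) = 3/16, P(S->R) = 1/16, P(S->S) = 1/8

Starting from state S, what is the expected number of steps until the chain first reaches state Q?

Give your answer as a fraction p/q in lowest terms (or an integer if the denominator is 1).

Answer: 6976/1255

Derivation:
Let h_i = expected steps to first reach Q from state i.
Boundary: h_Q = 0.
First-step equations for the other states:
  h_P = 1 + 1/16*h_P + 1/16*h_Q + 7/16*h_R + 7/16*h_S
  h_R = 1 + 1/4*h_P + 3/8*h_Q + 1/16*h_R + 5/16*h_S
  h_S = 1 + 5/8*h_P + 3/16*h_Q + 1/16*h_R + 1/8*h_S

Substituting h_Q = 0 and rearranging gives the linear system (I - Q) h = 1:
  [15/16, -7/16, -7/16] . (h_P, h_R, h_S) = 1
  [-1/4, 15/16, -5/16] . (h_P, h_R, h_S) = 1
  [-5/8, -1/16, 7/8] . (h_P, h_R, h_S) = 1

Solving yields:
  h_P = 1440/251
  h_R = 5584/1255
  h_S = 6976/1255

Starting state is S, so the expected hitting time is h_S = 6976/1255.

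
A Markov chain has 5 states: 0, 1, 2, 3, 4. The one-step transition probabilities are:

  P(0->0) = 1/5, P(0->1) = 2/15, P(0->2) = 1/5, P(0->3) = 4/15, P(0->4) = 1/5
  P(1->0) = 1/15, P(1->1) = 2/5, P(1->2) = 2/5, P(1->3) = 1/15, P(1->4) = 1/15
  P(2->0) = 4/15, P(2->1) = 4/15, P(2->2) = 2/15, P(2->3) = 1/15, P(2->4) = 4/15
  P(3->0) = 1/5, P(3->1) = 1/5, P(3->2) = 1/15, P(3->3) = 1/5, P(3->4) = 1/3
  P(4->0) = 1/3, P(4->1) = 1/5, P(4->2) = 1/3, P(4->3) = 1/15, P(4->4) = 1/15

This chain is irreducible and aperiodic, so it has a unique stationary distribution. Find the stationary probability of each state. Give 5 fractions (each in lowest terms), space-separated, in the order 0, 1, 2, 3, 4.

Answer: 4861/23624 747/2953 5701/23624 2939/23624 4147/23624

Derivation:
The stationary distribution satisfies pi = pi * P, i.e.:
  pi_0 = 1/5*pi_0 + 1/15*pi_1 + 4/15*pi_2 + 1/5*pi_3 + 1/3*pi_4
  pi_1 = 2/15*pi_0 + 2/5*pi_1 + 4/15*pi_2 + 1/5*pi_3 + 1/5*pi_4
  pi_2 = 1/5*pi_0 + 2/5*pi_1 + 2/15*pi_2 + 1/15*pi_3 + 1/3*pi_4
  pi_3 = 4/15*pi_0 + 1/15*pi_1 + 1/15*pi_2 + 1/5*pi_3 + 1/15*pi_4
  pi_4 = 1/5*pi_0 + 1/15*pi_1 + 4/15*pi_2 + 1/3*pi_3 + 1/15*pi_4
with normalization: pi_0 + pi_1 + pi_2 + pi_3 + pi_4 = 1.

Using the first 4 balance equations plus normalization, the linear system A*pi = b is:
  [-4/5, 1/15, 4/15, 1/5, 1/3] . pi = 0
  [2/15, -3/5, 4/15, 1/5, 1/5] . pi = 0
  [1/5, 2/5, -13/15, 1/15, 1/3] . pi = 0
  [4/15, 1/15, 1/15, -4/5, 1/15] . pi = 0
  [1, 1, 1, 1, 1] . pi = 1

Solving yields:
  pi_0 = 4861/23624
  pi_1 = 747/2953
  pi_2 = 5701/23624
  pi_3 = 2939/23624
  pi_4 = 4147/23624

Verification (pi * P):
  4861/23624*1/5 + 747/2953*1/15 + 5701/23624*4/15 + 2939/23624*1/5 + 4147/23624*1/3 = 4861/23624 = pi_0  (ok)
  4861/23624*2/15 + 747/2953*2/5 + 5701/23624*4/15 + 2939/23624*1/5 + 4147/23624*1/5 = 747/2953 = pi_1  (ok)
  4861/23624*1/5 + 747/2953*2/5 + 5701/23624*2/15 + 2939/23624*1/15 + 4147/23624*1/3 = 5701/23624 = pi_2  (ok)
  4861/23624*4/15 + 747/2953*1/15 + 5701/23624*1/15 + 2939/23624*1/5 + 4147/23624*1/15 = 2939/23624 = pi_3  (ok)
  4861/23624*1/5 + 747/2953*1/15 + 5701/23624*4/15 + 2939/23624*1/3 + 4147/23624*1/15 = 4147/23624 = pi_4  (ok)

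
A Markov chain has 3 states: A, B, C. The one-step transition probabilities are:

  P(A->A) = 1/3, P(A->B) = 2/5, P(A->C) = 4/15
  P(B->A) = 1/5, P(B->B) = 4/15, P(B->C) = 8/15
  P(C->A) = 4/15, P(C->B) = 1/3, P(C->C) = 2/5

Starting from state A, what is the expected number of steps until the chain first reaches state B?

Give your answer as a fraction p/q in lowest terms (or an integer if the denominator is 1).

Let h_i = expected steps to first reach B from state i.
Boundary: h_B = 0.
First-step equations for the other states:
  h_A = 1 + 1/3*h_A + 2/5*h_B + 4/15*h_C
  h_C = 1 + 4/15*h_A + 1/3*h_B + 2/5*h_C

Substituting h_B = 0 and rearranging gives the linear system (I - Q) h = 1:
  [2/3, -4/15] . (h_A, h_C) = 1
  [-4/15, 3/5] . (h_A, h_C) = 1

Solving yields:
  h_A = 195/74
  h_C = 105/37

Starting state is A, so the expected hitting time is h_A = 195/74.

Answer: 195/74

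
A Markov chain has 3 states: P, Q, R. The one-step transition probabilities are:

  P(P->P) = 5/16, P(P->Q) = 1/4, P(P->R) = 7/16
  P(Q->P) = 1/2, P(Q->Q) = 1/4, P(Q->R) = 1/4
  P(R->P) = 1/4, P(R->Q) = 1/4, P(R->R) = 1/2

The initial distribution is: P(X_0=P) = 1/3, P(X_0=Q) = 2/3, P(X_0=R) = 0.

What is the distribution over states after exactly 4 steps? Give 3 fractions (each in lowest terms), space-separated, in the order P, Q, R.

Propagating the distribution step by step (d_{t+1} = d_t * P):
d_0 = (P=1/3, Q=2/3, R=0)
  d_1[P] = 1/3*5/16 + 2/3*1/2 + 0*1/4 = 7/16
  d_1[Q] = 1/3*1/4 + 2/3*1/4 + 0*1/4 = 1/4
  d_1[R] = 1/3*7/16 + 2/3*1/4 + 0*1/2 = 5/16
d_1 = (P=7/16, Q=1/4, R=5/16)
  d_2[P] = 7/16*5/16 + 1/4*1/2 + 5/16*1/4 = 87/256
  d_2[Q] = 7/16*1/4 + 1/4*1/4 + 5/16*1/4 = 1/4
  d_2[R] = 7/16*7/16 + 1/4*1/4 + 5/16*1/2 = 105/256
d_2 = (P=87/256, Q=1/4, R=105/256)
  d_3[P] = 87/256*5/16 + 1/4*1/2 + 105/256*1/4 = 1367/4096
  d_3[Q] = 87/256*1/4 + 1/4*1/4 + 105/256*1/4 = 1/4
  d_3[R] = 87/256*7/16 + 1/4*1/4 + 105/256*1/2 = 1705/4096
d_3 = (P=1367/4096, Q=1/4, R=1705/4096)
  d_4[P] = 1367/4096*5/16 + 1/4*1/2 + 1705/4096*1/4 = 21847/65536
  d_4[Q] = 1367/4096*1/4 + 1/4*1/4 + 1705/4096*1/4 = 1/4
  d_4[R] = 1367/4096*7/16 + 1/4*1/4 + 1705/4096*1/2 = 27305/65536
d_4 = (P=21847/65536, Q=1/4, R=27305/65536)

Answer: 21847/65536 1/4 27305/65536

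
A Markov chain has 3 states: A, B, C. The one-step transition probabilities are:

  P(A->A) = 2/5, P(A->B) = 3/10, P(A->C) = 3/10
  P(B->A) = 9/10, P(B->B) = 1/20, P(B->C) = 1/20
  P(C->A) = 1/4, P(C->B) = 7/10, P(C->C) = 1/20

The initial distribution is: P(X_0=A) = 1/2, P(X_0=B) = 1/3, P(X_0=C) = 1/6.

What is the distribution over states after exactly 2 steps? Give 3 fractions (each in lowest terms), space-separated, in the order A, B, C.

Propagating the distribution step by step (d_{t+1} = d_t * P):
d_0 = (A=1/2, B=1/3, C=1/6)
  d_1[A] = 1/2*2/5 + 1/3*9/10 + 1/6*1/4 = 13/24
  d_1[B] = 1/2*3/10 + 1/3*1/20 + 1/6*7/10 = 17/60
  d_1[C] = 1/2*3/10 + 1/3*1/20 + 1/6*1/20 = 7/40
d_1 = (A=13/24, B=17/60, C=7/40)
  d_2[A] = 13/24*2/5 + 17/60*9/10 + 7/40*1/4 = 1237/2400
  d_2[B] = 13/24*3/10 + 17/60*1/20 + 7/40*7/10 = 359/1200
  d_2[C] = 13/24*3/10 + 17/60*1/20 + 7/40*1/20 = 89/480
d_2 = (A=1237/2400, B=359/1200, C=89/480)

Answer: 1237/2400 359/1200 89/480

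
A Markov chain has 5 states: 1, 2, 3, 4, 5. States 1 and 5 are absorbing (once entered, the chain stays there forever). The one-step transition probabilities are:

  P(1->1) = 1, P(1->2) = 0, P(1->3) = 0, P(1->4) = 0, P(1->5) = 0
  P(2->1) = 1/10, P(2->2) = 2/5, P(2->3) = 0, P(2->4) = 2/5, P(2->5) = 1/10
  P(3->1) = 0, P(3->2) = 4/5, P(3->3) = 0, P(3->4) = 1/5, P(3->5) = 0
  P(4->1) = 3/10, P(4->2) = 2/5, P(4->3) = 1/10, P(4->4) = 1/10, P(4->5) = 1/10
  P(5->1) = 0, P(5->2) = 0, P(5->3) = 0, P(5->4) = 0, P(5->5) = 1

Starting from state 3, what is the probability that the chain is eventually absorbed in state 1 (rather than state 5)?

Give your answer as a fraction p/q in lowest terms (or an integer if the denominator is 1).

Let a_i = P(absorbed in 1 | start in state i).
Boundary conditions: a_1 = 1, a_5 = 0.
For each transient state i, a_i = sum_j P(i->j) * a_j:
  a_2 = 1/10*a_1 + 2/5*a_2 + 0*a_3 + 2/5*a_4 + 1/10*a_5
  a_3 = 0*a_1 + 4/5*a_2 + 0*a_3 + 1/5*a_4 + 0*a_5
  a_4 = 3/10*a_1 + 2/5*a_2 + 1/10*a_3 + 1/10*a_4 + 1/10*a_5

Substituting a_1 = 1 and a_5 = 0, rearrange to (I - Q) a = r where r[i] = P(i -> 1):
  [3/5, 0, -2/5] . (a_2, a_3, a_4) = 1/10
  [-4/5, 1, -1/5] . (a_2, a_3, a_4) = 0
  [-2/5, -1/10, 9/10] . (a_2, a_3, a_4) = 3/10

Solving yields:
  a_2 = 13/21
  a_3 = 53/84
  a_4 = 19/28

Starting state is 3, so the absorption probability is a_3 = 53/84.

Answer: 53/84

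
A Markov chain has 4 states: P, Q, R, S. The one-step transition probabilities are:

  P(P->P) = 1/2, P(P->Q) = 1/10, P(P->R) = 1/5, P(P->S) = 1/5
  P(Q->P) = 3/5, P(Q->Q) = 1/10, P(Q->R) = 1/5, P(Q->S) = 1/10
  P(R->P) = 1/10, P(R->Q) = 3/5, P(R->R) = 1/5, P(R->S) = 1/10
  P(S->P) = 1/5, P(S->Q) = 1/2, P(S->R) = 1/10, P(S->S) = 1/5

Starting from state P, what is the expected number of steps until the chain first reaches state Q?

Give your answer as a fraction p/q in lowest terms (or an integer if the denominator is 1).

Let h_i = expected steps to first reach Q from state i.
Boundary: h_Q = 0.
First-step equations for the other states:
  h_P = 1 + 1/2*h_P + 1/10*h_Q + 1/5*h_R + 1/5*h_S
  h_R = 1 + 1/10*h_P + 3/5*h_Q + 1/5*h_R + 1/10*h_S
  h_S = 1 + 1/5*h_P + 1/2*h_Q + 1/10*h_R + 1/5*h_S

Substituting h_Q = 0 and rearranging gives the linear system (I - Q) h = 1:
  [1/2, -1/5, -1/5] . (h_P, h_R, h_S) = 1
  [-1/10, 4/5, -1/10] . (h_P, h_R, h_S) = 1
  [-1/5, -1/10, 4/5] . (h_P, h_R, h_S) = 1

Solving yields:
  h_P = 110/29
  h_R = 530/261
  h_S = 640/261

Starting state is P, so the expected hitting time is h_P = 110/29.

Answer: 110/29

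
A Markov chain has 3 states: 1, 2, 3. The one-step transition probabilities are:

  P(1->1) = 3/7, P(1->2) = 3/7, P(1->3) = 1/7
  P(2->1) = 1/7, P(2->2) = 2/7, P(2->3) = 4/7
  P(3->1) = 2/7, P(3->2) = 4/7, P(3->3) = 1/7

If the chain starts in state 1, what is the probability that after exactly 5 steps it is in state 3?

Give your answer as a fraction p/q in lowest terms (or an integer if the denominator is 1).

Answer: 5374/16807

Derivation:
Computing P^5 by repeated multiplication:
P^1 =
  1: [3/7, 3/7, 1/7]
  2: [1/7, 2/7, 4/7]
  3: [2/7, 4/7, 1/7]
P^2 =
  1: [2/7, 19/49, 16/49]
  2: [13/49, 23/49, 13/49]
  3: [12/49, 18/49, 19/49]
P^3 =
  1: [93/343, 144/343, 106/343]
  2: [88/343, 137/343, 118/343]
  3: [92/343, 148/343, 103/343]
P^4 =
  1: [635/2401, 991/2401, 775/2401]
  2: [13/49, 1010/2401, 754/2401]
  3: [90/343, 984/2401, 787/2401]
P^5 =
  1: [4446/16807, 6987/16807, 5374/16807]
  2: [4429/16807, 6947/16807, 5431/16807]
  3: [4448/16807, 7006/16807, 5353/16807]

(P^5)[1 -> 3] = 5374/16807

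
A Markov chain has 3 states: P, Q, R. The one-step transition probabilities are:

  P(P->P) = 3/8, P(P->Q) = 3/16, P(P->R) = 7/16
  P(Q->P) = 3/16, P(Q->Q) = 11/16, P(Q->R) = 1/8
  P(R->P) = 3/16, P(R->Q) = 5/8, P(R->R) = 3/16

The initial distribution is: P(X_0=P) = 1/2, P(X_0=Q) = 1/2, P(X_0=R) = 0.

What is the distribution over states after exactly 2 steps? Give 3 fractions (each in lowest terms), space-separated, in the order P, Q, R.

Propagating the distribution step by step (d_{t+1} = d_t * P):
d_0 = (P=1/2, Q=1/2, R=0)
  d_1[P] = 1/2*3/8 + 1/2*3/16 + 0*3/16 = 9/32
  d_1[Q] = 1/2*3/16 + 1/2*11/16 + 0*5/8 = 7/16
  d_1[R] = 1/2*7/16 + 1/2*1/8 + 0*3/16 = 9/32
d_1 = (P=9/32, Q=7/16, R=9/32)
  d_2[P] = 9/32*3/8 + 7/16*3/16 + 9/32*3/16 = 123/512
  d_2[Q] = 9/32*3/16 + 7/16*11/16 + 9/32*5/8 = 271/512
  d_2[R] = 9/32*7/16 + 7/16*1/8 + 9/32*3/16 = 59/256
d_2 = (P=123/512, Q=271/512, R=59/256)

Answer: 123/512 271/512 59/256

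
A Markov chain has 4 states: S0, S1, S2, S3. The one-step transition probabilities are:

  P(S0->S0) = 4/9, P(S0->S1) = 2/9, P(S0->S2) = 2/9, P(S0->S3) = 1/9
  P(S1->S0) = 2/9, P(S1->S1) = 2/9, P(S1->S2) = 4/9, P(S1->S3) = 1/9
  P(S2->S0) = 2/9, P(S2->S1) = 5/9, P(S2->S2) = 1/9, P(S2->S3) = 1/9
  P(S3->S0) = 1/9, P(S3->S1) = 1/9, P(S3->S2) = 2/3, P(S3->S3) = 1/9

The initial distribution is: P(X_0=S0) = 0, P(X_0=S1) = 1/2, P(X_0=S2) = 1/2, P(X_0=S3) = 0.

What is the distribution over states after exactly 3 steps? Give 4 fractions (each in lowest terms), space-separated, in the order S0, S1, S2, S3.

Propagating the distribution step by step (d_{t+1} = d_t * P):
d_0 = (S0=0, S1=1/2, S2=1/2, S3=0)
  d_1[S0] = 0*4/9 + 1/2*2/9 + 1/2*2/9 + 0*1/9 = 2/9
  d_1[S1] = 0*2/9 + 1/2*2/9 + 1/2*5/9 + 0*1/9 = 7/18
  d_1[S2] = 0*2/9 + 1/2*4/9 + 1/2*1/9 + 0*2/3 = 5/18
  d_1[S3] = 0*1/9 + 1/2*1/9 + 1/2*1/9 + 0*1/9 = 1/9
d_1 = (S0=2/9, S1=7/18, S2=5/18, S3=1/9)
  d_2[S0] = 2/9*4/9 + 7/18*2/9 + 5/18*2/9 + 1/9*1/9 = 7/27
  d_2[S1] = 2/9*2/9 + 7/18*2/9 + 5/18*5/9 + 1/9*1/9 = 49/162
  d_2[S2] = 2/9*2/9 + 7/18*4/9 + 5/18*1/9 + 1/9*2/3 = 53/162
  d_2[S3] = 2/9*1/9 + 7/18*1/9 + 5/18*1/9 + 1/9*1/9 = 1/9
d_2 = (S0=7/27, S1=49/162, S2=53/162, S3=1/9)
  d_3[S0] = 7/27*4/9 + 49/162*2/9 + 53/162*2/9 + 1/9*1/9 = 65/243
  d_3[S1] = 7/27*2/9 + 49/162*2/9 + 53/162*5/9 + 1/9*1/9 = 155/486
  d_3[S2] = 7/27*2/9 + 49/162*4/9 + 53/162*1/9 + 1/9*2/3 = 49/162
  d_3[S3] = 7/27*1/9 + 49/162*1/9 + 53/162*1/9 + 1/9*1/9 = 1/9
d_3 = (S0=65/243, S1=155/486, S2=49/162, S3=1/9)

Answer: 65/243 155/486 49/162 1/9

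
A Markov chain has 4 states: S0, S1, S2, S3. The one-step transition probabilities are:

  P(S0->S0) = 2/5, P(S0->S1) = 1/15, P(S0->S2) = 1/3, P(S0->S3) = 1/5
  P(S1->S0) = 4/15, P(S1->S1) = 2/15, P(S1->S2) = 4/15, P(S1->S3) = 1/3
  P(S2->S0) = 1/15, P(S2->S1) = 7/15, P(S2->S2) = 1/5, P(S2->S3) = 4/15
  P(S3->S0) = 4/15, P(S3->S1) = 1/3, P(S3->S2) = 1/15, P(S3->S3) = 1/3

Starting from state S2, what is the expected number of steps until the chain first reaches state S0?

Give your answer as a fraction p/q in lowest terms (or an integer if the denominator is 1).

Answer: 1410/271

Derivation:
Let h_i = expected steps to first reach S0 from state i.
Boundary: h_S0 = 0.
First-step equations for the other states:
  h_S1 = 1 + 4/15*h_S0 + 2/15*h_S1 + 4/15*h_S2 + 1/3*h_S3
  h_S2 = 1 + 1/15*h_S0 + 7/15*h_S1 + 1/5*h_S2 + 4/15*h_S3
  h_S3 = 1 + 4/15*h_S0 + 1/3*h_S1 + 1/15*h_S2 + 1/3*h_S3

Substituting h_S0 = 0 and rearranging gives the linear system (I - Q) h = 1:
  [13/15, -4/15, -1/3] . (h_S1, h_S2, h_S3) = 1
  [-7/15, 4/5, -4/15] . (h_S1, h_S2, h_S3) = 1
  [-1/3, -1/15, 2/3] . (h_S1, h_S2, h_S3) = 1

Solving yields:
  h_S1 = 1185/271
  h_S2 = 1410/271
  h_S3 = 1140/271

Starting state is S2, so the expected hitting time is h_S2 = 1410/271.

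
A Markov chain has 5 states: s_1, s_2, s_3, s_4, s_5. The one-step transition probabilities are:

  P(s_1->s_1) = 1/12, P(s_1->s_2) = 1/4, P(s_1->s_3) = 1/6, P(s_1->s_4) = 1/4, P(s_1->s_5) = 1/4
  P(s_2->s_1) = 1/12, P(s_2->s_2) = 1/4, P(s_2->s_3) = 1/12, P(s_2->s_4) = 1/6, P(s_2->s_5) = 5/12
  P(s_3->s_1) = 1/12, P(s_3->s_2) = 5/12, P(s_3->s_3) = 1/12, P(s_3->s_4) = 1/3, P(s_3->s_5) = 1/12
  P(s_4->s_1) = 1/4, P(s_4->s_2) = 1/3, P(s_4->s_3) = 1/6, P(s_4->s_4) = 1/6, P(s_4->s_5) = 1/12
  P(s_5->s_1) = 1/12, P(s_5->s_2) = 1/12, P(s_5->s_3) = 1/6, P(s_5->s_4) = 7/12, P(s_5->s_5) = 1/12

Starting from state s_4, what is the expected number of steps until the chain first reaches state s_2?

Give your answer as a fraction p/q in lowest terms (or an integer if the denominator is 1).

Answer: 1032/313

Derivation:
Let h_i = expected steps to first reach s_2 from state i.
Boundary: h_s_2 = 0.
First-step equations for the other states:
  h_s_1 = 1 + 1/12*h_s_1 + 1/4*h_s_2 + 1/6*h_s_3 + 1/4*h_s_4 + 1/4*h_s_5
  h_s_3 = 1 + 1/12*h_s_1 + 5/12*h_s_2 + 1/12*h_s_3 + 1/3*h_s_4 + 1/12*h_s_5
  h_s_4 = 1 + 1/4*h_s_1 + 1/3*h_s_2 + 1/6*h_s_3 + 1/6*h_s_4 + 1/12*h_s_5
  h_s_5 = 1 + 1/12*h_s_1 + 1/12*h_s_2 + 1/6*h_s_3 + 7/12*h_s_4 + 1/12*h_s_5

Substituting h_s_2 = 0 and rearranging gives the linear system (I - Q) h = 1:
  [11/12, -1/6, -1/4, -1/4] . (h_s_1, h_s_3, h_s_4, h_s_5) = 1
  [-1/12, 11/12, -1/3, -1/12] . (h_s_1, h_s_3, h_s_4, h_s_5) = 1
  [-1/4, -1/6, 5/6, -1/12] . (h_s_1, h_s_3, h_s_4, h_s_5) = 1
  [-1/12, -1/6, -7/12, 11/12] . (h_s_1, h_s_3, h_s_4, h_s_5) = 1

Solving yields:
  h_s_1 = 1140/313
  h_s_3 = 936/313
  h_s_4 = 1032/313
  h_s_5 = 1272/313

Starting state is s_4, so the expected hitting time is h_s_4 = 1032/313.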